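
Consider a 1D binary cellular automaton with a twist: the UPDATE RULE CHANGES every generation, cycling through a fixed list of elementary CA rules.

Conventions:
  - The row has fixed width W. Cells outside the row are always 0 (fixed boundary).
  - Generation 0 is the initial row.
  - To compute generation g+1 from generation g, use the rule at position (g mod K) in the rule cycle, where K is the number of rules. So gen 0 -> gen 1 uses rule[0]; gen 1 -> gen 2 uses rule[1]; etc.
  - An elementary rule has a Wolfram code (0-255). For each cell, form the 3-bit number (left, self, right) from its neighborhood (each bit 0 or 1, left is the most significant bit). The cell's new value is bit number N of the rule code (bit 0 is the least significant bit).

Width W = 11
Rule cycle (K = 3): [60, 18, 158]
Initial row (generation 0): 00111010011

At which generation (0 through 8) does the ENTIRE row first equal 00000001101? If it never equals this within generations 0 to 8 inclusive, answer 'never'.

Gen 0: 00111010011
Gen 1 (rule 60): 00100111010
Gen 2 (rule 18): 01011000001
Gen 3 (rule 158): 11010100011
Gen 4 (rule 60): 10111110010
Gen 5 (rule 18): 00000001101
Gen 6 (rule 158): 00000011001
Gen 7 (rule 60): 00000010101
Gen 8 (rule 18): 00000100000

Answer: 5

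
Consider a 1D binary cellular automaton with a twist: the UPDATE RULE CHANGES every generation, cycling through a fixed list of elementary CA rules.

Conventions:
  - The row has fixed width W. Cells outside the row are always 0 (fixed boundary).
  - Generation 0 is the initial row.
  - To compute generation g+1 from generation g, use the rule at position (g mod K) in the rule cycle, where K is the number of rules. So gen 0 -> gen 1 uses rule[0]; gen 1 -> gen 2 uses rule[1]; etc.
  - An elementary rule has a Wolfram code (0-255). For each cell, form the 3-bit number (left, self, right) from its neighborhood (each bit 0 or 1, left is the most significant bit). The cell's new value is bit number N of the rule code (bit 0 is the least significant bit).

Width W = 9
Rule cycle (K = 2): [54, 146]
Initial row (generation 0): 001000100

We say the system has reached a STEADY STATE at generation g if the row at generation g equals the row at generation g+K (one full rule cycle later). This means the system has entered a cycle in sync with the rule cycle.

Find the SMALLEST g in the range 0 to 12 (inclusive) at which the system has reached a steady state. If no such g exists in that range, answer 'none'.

Answer: 4

Derivation:
Gen 0: 001000100
Gen 1 (rule 54): 011101110
Gen 2 (rule 146): 101000101
Gen 3 (rule 54): 111101111
Gen 4 (rule 146): 011000110
Gen 5 (rule 54): 100101001
Gen 6 (rule 146): 011000110
Gen 7 (rule 54): 100101001
Gen 8 (rule 146): 011000110
Gen 9 (rule 54): 100101001
Gen 10 (rule 146): 011000110
Gen 11 (rule 54): 100101001
Gen 12 (rule 146): 011000110
Gen 13 (rule 54): 100101001
Gen 14 (rule 146): 011000110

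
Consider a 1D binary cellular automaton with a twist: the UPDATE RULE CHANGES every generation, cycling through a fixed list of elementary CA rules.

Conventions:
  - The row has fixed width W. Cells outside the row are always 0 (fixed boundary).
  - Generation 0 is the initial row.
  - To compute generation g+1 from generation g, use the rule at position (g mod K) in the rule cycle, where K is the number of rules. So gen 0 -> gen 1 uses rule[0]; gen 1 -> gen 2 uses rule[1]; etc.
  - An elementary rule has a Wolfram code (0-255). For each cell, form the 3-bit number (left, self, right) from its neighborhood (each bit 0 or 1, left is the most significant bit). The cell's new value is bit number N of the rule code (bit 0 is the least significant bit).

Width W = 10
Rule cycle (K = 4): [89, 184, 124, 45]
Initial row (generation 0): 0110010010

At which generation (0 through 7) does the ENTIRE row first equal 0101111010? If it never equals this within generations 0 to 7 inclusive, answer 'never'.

Gen 0: 0110010010
Gen 1 (rule 89): 0111001001
Gen 2 (rule 184): 0110100100
Gen 3 (rule 124): 0111110110
Gen 4 (rule 45): 0100001100
Gen 5 (rule 89): 0011101111
Gen 6 (rule 184): 0011011110
Gen 7 (rule 124): 0011110011

Answer: never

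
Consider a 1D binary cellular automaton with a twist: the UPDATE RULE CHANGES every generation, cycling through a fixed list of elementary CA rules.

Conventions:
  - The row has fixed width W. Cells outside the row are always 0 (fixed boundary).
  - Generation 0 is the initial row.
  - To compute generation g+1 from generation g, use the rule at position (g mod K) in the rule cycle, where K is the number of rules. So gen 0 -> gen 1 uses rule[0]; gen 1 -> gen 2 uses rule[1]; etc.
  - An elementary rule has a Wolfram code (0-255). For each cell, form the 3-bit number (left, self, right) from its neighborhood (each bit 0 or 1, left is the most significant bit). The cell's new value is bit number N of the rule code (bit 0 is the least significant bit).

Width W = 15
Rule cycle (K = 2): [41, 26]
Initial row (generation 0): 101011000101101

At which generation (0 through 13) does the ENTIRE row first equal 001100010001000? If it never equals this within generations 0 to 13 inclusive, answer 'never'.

Gen 0: 101011000101101
Gen 1 (rule 41): 010110010011010
Gen 2 (rule 26): 100101101110001
Gen 3 (rule 41): 000011011000100
Gen 4 (rule 26): 000110010101010
Gen 5 (rule 41): 110100001010100
Gen 6 (rule 26): 100010010000010
Gen 7 (rule 41): 001000000111000
Gen 8 (rule 26): 010100001100100
Gen 9 (rule 41): 001001101000001
Gen 10 (rule 26): 010111000100010
Gen 11 (rule 41): 001100010001000
Gen 12 (rule 26): 011010101010100
Gen 13 (rule 41): 010101010101001

Answer: 11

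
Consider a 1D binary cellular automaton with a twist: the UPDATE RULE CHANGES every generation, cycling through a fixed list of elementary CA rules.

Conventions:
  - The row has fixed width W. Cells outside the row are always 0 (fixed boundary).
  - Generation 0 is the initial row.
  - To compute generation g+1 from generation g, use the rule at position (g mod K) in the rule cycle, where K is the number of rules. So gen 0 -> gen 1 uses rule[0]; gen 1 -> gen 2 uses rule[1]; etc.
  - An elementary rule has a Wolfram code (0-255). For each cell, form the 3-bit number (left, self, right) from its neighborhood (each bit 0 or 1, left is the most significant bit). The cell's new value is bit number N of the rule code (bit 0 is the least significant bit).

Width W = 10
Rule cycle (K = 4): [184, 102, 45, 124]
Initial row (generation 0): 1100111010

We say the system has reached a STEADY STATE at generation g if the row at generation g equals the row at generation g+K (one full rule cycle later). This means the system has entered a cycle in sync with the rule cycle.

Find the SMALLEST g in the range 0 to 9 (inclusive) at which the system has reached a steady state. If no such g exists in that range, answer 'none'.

Gen 0: 1100111010
Gen 1 (rule 184): 1010110101
Gen 2 (rule 102): 1111011111
Gen 3 (rule 45): 1000110000
Gen 4 (rule 124): 1100111000
Gen 5 (rule 184): 1010110100
Gen 6 (rule 102): 1111011100
Gen 7 (rule 45): 1000110001
Gen 8 (rule 124): 1100111001
Gen 9 (rule 184): 1010110100
Gen 10 (rule 102): 1111011100
Gen 11 (rule 45): 1000110001
Gen 12 (rule 124): 1100111001
Gen 13 (rule 184): 1010110100

Answer: 5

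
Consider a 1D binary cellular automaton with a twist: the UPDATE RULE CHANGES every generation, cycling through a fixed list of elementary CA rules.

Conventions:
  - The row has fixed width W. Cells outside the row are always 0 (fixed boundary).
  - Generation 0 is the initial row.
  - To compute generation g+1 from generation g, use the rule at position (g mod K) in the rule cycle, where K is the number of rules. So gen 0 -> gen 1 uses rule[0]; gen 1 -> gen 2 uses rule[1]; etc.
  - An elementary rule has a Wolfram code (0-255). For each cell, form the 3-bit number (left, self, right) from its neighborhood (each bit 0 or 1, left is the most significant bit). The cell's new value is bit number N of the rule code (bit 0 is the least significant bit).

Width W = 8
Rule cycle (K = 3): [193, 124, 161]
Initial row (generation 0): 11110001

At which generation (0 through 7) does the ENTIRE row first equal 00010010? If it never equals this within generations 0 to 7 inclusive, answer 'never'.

Gen 0: 11110001
Gen 1 (rule 193): 01110100
Gen 2 (rule 124): 01011110
Gen 3 (rule 161): 00101100
Gen 4 (rule 193): 10000101
Gen 5 (rule 124): 11000111
Gen 6 (rule 161): 00010010
Gen 7 (rule 193): 11000000

Answer: 6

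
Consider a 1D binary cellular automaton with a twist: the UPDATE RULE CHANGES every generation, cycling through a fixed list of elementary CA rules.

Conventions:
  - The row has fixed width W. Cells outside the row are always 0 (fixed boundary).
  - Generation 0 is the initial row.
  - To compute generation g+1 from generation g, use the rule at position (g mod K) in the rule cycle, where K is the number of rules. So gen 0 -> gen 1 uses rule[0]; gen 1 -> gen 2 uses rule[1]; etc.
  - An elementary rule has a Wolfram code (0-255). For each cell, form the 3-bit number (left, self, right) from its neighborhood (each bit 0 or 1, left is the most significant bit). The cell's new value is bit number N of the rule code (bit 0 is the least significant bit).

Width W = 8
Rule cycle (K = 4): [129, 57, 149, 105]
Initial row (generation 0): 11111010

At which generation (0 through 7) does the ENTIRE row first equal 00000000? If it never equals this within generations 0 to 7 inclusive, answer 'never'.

Gen 0: 11111010
Gen 1 (rule 129): 01110000
Gen 2 (rule 57): 01001111
Gen 3 (rule 149): 01100110
Gen 4 (rule 105): 01100110
Gen 5 (rule 129): 00000000
Gen 6 (rule 57): 11111111
Gen 7 (rule 149): 01111110

Answer: 5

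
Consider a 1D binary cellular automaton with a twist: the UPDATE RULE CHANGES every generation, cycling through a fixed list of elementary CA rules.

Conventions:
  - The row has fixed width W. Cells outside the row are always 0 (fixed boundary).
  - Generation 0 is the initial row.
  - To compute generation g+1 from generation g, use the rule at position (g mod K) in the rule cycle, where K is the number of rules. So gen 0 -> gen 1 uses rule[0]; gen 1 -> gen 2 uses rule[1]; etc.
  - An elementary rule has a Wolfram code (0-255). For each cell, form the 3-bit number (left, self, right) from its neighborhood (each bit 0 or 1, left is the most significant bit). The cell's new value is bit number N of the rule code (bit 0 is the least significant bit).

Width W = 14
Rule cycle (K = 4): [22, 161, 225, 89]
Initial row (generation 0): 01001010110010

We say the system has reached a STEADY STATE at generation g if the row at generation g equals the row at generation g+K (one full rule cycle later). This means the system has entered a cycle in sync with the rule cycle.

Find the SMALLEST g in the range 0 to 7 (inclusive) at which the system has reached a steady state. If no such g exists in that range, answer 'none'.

Gen 0: 01001010110010
Gen 1 (rule 22): 11111010001111
Gen 2 (rule 161): 01110100100110
Gen 3 (rule 225): 00111000000010
Gen 4 (rule 89): 10101111111001
Gen 5 (rule 22): 10100000000111
Gen 6 (rule 161): 01001111110010
Gen 7 (rule 225): 00000111110000
Gen 8 (rule 89): 11110100011111
Gen 9 (rule 22): 00000110100000
Gen 10 (rule 161): 11110001001111
Gen 11 (rule 225): 01110100000111

Answer: none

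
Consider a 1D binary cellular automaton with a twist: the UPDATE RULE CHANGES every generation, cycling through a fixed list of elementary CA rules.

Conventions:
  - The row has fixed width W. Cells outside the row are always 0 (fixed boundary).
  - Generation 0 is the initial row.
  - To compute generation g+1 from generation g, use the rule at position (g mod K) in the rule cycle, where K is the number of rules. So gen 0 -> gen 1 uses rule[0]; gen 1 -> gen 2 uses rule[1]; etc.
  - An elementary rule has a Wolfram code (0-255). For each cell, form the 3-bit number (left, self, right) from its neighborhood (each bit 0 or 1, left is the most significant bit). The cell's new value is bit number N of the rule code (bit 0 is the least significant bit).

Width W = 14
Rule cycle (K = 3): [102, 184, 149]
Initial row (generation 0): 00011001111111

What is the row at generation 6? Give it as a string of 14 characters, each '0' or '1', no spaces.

Answer: 00111001111111

Derivation:
Gen 0: 00011001111111
Gen 1 (rule 102): 00101010000001
Gen 2 (rule 184): 00010101000000
Gen 3 (rule 149): 11010101111111
Gen 4 (rule 102): 01111110000001
Gen 5 (rule 184): 01111101000000
Gen 6 (rule 149): 00111001111111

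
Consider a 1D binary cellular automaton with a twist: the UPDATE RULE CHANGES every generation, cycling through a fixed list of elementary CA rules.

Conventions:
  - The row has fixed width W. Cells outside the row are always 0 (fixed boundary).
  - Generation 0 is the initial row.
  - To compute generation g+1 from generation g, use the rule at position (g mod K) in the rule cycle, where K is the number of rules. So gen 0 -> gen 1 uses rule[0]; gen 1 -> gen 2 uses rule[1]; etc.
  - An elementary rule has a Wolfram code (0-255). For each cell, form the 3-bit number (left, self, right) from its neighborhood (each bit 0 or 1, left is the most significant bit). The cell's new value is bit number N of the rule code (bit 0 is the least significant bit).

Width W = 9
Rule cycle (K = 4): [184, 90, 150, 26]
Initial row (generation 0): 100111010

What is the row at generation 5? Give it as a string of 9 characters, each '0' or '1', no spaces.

Answer: 010101010

Derivation:
Gen 0: 100111010
Gen 1 (rule 184): 010110101
Gen 2 (rule 90): 100110000
Gen 3 (rule 150): 111001000
Gen 4 (rule 26): 100110100
Gen 5 (rule 184): 010101010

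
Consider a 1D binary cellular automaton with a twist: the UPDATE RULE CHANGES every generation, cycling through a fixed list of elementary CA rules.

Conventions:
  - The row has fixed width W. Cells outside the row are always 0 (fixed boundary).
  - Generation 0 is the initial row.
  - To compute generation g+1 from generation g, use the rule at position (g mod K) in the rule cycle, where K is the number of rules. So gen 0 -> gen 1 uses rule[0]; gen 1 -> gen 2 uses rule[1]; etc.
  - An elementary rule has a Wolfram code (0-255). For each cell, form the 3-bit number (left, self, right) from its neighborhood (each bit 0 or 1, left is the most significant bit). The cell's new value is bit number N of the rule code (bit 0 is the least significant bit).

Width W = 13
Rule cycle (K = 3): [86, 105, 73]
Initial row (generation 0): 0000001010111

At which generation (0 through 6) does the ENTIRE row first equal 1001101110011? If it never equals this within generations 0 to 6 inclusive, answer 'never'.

Gen 0: 0000001010111
Gen 1 (rule 86): 0000011010001
Gen 2 (rule 105): 1111011100100
Gen 3 (rule 73): 1001010100001
Gen 4 (rule 86): 1111010110011
Gen 5 (rule 105): 1001101110011
Gen 6 (rule 73): 0001101010011

Answer: 5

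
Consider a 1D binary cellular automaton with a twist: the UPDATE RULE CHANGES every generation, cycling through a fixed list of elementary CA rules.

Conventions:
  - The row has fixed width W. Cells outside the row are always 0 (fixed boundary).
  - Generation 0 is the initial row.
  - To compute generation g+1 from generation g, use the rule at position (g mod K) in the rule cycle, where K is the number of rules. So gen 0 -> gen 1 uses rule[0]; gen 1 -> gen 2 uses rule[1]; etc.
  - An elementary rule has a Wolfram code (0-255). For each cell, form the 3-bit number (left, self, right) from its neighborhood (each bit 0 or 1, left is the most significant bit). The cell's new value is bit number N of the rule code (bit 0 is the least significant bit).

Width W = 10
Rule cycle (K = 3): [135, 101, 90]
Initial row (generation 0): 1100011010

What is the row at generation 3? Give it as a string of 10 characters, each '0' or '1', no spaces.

Gen 0: 1100011010
Gen 1 (rule 135): 0001100010
Gen 2 (rule 101): 1100101010
Gen 3 (rule 90): 1111000001

Answer: 1111000001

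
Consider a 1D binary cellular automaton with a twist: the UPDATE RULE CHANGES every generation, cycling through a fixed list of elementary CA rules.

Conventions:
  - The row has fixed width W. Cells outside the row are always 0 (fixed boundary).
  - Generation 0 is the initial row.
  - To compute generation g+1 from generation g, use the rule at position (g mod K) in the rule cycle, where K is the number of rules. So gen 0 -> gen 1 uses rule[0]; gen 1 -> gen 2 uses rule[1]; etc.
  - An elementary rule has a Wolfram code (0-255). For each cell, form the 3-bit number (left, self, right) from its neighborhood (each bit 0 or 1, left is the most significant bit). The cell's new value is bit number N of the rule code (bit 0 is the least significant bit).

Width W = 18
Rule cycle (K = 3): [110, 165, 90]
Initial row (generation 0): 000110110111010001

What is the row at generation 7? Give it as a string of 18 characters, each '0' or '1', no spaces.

Answer: 110101101111011111

Derivation:
Gen 0: 000110110111010001
Gen 1 (rule 110): 001111111101110011
Gen 2 (rule 165): 100111111010100000
Gen 3 (rule 90): 011100001000010000
Gen 4 (rule 110): 110100011000110000
Gen 5 (rule 165): 001101000010000111
Gen 6 (rule 90): 011100100101001101
Gen 7 (rule 110): 110101101111011111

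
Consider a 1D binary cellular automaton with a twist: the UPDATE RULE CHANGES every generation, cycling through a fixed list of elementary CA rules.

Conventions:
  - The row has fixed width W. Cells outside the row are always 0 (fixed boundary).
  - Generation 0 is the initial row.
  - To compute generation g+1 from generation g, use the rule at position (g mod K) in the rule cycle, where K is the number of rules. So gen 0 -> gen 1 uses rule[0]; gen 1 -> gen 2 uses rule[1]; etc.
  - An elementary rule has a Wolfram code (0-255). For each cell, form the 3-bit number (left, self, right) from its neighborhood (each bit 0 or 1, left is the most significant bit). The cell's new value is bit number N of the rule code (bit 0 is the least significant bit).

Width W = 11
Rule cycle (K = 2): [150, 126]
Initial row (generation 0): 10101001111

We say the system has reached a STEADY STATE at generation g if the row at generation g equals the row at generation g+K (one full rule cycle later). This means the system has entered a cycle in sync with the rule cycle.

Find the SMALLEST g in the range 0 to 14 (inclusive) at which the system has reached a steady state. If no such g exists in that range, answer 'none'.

Answer: 5

Derivation:
Gen 0: 10101001111
Gen 1 (rule 150): 10101110110
Gen 2 (rule 126): 11111011111
Gen 3 (rule 150): 01110001110
Gen 4 (rule 126): 11011011011
Gen 5 (rule 150): 00000000000
Gen 6 (rule 126): 00000000000
Gen 7 (rule 150): 00000000000
Gen 8 (rule 126): 00000000000
Gen 9 (rule 150): 00000000000
Gen 10 (rule 126): 00000000000
Gen 11 (rule 150): 00000000000
Gen 12 (rule 126): 00000000000
Gen 13 (rule 150): 00000000000
Gen 14 (rule 126): 00000000000
Gen 15 (rule 150): 00000000000
Gen 16 (rule 126): 00000000000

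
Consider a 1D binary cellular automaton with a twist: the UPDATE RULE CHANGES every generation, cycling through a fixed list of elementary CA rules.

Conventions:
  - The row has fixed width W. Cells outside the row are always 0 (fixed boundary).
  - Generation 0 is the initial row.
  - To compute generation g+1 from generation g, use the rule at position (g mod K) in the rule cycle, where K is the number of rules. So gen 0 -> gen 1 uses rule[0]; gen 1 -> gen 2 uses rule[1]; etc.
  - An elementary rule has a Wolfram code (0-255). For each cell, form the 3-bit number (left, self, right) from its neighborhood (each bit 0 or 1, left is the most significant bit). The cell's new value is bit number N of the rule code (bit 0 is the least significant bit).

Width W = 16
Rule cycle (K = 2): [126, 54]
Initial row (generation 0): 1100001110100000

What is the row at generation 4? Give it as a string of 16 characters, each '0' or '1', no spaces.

Answer: 0100000001100010

Derivation:
Gen 0: 1100001110100000
Gen 1 (rule 126): 1110011011110000
Gen 2 (rule 54): 0001100100001000
Gen 3 (rule 126): 0011111110011100
Gen 4 (rule 54): 0100000001100010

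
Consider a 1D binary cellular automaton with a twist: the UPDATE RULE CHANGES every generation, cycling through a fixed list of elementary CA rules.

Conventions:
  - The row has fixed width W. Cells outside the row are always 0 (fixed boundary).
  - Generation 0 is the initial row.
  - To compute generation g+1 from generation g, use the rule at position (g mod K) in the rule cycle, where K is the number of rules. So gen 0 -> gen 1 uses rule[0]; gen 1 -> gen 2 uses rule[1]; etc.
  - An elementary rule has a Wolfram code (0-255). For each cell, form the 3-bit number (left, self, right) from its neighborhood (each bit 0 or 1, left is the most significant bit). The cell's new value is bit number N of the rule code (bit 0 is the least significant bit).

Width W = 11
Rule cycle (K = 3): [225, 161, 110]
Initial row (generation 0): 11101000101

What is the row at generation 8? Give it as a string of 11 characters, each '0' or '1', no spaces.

Answer: 00101010011

Derivation:
Gen 0: 11101000101
Gen 1 (rule 225): 01110010010
Gen 2 (rule 161): 00100000000
Gen 3 (rule 110): 01100000000
Gen 4 (rule 225): 00101111111
Gen 5 (rule 161): 10010111110
Gen 6 (rule 110): 10111100010
Gen 7 (rule 225): 01011101000
Gen 8 (rule 161): 00101010011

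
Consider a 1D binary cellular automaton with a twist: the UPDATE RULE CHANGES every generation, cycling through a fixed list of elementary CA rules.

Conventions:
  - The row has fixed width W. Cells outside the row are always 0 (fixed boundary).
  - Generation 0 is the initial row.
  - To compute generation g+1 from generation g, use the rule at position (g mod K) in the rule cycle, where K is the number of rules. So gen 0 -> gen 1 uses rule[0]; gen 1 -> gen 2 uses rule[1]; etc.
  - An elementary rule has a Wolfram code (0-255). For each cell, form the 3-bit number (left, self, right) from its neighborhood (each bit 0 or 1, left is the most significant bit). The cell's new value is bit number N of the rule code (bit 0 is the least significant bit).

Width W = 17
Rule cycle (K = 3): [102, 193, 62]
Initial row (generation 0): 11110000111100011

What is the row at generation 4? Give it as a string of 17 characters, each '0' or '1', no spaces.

Gen 0: 11110000111100011
Gen 1 (rule 102): 00010001000100101
Gen 2 (rule 193): 11000100010000000
Gen 3 (rule 62): 10101110111000000
Gen 4 (rule 102): 11110011001000000

Answer: 11110011001000000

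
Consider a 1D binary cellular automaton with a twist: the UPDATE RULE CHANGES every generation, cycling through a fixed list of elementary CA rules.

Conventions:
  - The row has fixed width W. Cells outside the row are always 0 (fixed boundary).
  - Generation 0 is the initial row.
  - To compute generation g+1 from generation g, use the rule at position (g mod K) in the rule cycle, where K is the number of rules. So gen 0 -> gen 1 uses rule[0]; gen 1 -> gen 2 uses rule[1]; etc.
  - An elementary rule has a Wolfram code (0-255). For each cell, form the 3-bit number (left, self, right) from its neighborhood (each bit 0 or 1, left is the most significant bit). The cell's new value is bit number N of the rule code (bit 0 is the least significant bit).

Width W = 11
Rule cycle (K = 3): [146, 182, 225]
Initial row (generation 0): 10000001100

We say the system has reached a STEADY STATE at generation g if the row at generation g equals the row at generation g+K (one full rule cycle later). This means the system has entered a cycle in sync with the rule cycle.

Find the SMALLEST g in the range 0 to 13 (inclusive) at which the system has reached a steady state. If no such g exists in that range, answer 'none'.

Gen 0: 10000001100
Gen 1 (rule 146): 01000010010
Gen 2 (rule 182): 11100111111
Gen 3 (rule 225): 01100011111
Gen 4 (rule 146): 10010101110
Gen 5 (rule 182): 11111110101
Gen 6 (rule 225): 01111111010
Gen 7 (rule 146): 10111110001
Gen 8 (rule 182): 11011101011
Gen 9 (rule 225): 01101110101
Gen 10 (rule 146): 10000100000
Gen 11 (rule 182): 11001110000
Gen 12 (rule 225): 01000110111
Gen 13 (rule 146): 10101000010
Gen 14 (rule 182): 11111100111
Gen 15 (rule 225): 01111100011
Gen 16 (rule 146): 10111010100

Answer: none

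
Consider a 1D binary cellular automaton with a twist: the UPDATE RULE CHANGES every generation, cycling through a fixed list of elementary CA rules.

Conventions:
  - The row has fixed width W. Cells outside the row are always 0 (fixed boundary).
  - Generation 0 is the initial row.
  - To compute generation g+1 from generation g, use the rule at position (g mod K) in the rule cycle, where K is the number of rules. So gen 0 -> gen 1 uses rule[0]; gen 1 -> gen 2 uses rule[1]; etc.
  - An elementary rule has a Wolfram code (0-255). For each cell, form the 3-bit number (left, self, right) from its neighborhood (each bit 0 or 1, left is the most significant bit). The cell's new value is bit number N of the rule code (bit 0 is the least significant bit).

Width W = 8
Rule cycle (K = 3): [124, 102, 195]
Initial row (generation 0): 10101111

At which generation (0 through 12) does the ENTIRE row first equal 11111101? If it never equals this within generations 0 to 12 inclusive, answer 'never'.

Gen 0: 10101111
Gen 1 (rule 124): 11111001
Gen 2 (rule 102): 00001011
Gen 3 (rule 195): 11110001
Gen 4 (rule 124): 10011001
Gen 5 (rule 102): 10101011
Gen 6 (rule 195): 00000001
Gen 7 (rule 124): 00000001
Gen 8 (rule 102): 00000011
Gen 9 (rule 195): 11111101
Gen 10 (rule 124): 10000111
Gen 11 (rule 102): 10001001
Gen 12 (rule 195): 00110010

Answer: 9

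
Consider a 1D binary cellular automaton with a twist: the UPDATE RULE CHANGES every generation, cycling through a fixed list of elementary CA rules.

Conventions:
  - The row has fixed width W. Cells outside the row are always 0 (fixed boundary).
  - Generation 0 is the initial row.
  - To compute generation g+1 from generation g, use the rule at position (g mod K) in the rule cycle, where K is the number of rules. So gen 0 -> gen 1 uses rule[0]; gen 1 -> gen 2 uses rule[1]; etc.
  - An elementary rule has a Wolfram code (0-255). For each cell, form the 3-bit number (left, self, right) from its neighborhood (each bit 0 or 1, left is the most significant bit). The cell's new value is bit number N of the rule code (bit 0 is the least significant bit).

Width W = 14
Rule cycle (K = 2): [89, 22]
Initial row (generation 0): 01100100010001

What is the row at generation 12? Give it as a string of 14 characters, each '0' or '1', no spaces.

Gen 0: 01100100010001
Gen 1 (rule 89): 01110011001100
Gen 2 (rule 22): 10001100110010
Gen 3 (rule 89): 01101110111001
Gen 4 (rule 22): 10000000000111
Gen 5 (rule 89): 01111111110101
Gen 6 (rule 22): 10000000000101
Gen 7 (rule 89): 01111111110000
Gen 8 (rule 22): 10000000001000
Gen 9 (rule 89): 01111111100111
Gen 10 (rule 22): 10000000011000
Gen 11 (rule 89): 01111111011111
Gen 12 (rule 22): 10000000000000

Answer: 10000000000000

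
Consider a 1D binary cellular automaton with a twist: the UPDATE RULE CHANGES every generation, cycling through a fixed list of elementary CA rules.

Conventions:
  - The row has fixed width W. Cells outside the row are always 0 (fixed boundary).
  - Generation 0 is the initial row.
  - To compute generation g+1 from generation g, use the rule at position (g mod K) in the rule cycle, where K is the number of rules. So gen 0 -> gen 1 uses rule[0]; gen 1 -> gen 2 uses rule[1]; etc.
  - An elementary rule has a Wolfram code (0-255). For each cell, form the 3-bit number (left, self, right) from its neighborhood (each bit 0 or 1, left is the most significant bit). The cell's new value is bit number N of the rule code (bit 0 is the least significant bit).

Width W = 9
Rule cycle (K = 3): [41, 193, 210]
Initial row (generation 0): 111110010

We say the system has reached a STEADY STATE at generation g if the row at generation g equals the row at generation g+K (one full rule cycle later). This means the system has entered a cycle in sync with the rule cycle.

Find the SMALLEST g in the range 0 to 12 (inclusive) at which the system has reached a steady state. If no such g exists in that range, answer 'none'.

Answer: none

Derivation:
Gen 0: 111110010
Gen 1 (rule 41): 100000000
Gen 2 (rule 193): 001111111
Gen 3 (rule 210): 010111111
Gen 4 (rule 41): 001100000
Gen 5 (rule 193): 100101111
Gen 6 (rule 210): 011000111
Gen 7 (rule 41): 010010100
Gen 8 (rule 193): 000000001
Gen 9 (rule 210): 000000010
Gen 10 (rule 41): 111111000
Gen 11 (rule 193): 011111011
Gen 12 (rule 210): 101111001
Gen 13 (rule 41): 011000000
Gen 14 (rule 193): 001011111
Gen 15 (rule 210): 010001111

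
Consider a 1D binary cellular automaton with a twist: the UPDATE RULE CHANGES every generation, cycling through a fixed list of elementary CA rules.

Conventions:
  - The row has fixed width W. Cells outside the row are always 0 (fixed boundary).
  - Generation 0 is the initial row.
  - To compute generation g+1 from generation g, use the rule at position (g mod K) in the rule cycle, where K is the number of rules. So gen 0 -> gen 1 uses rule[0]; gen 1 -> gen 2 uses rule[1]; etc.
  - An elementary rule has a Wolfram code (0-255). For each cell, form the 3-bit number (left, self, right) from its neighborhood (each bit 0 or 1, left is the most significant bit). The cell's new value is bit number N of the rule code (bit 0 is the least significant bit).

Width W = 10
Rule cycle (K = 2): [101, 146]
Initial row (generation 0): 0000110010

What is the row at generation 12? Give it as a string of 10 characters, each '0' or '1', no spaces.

Gen 0: 0000110010
Gen 1 (rule 101): 1110010010
Gen 2 (rule 146): 0101101101
Gen 3 (rule 101): 0110110111
Gen 4 (rule 146): 1000000010
Gen 5 (rule 101): 1011111010
Gen 6 (rule 146): 0001110001
Gen 7 (rule 101): 1100010101
Gen 8 (rule 146): 0010100000
Gen 9 (rule 101): 1011101111
Gen 10 (rule 146): 0001000110
Gen 11 (rule 101): 1101010010
Gen 12 (rule 146): 0000001101

Answer: 0000001101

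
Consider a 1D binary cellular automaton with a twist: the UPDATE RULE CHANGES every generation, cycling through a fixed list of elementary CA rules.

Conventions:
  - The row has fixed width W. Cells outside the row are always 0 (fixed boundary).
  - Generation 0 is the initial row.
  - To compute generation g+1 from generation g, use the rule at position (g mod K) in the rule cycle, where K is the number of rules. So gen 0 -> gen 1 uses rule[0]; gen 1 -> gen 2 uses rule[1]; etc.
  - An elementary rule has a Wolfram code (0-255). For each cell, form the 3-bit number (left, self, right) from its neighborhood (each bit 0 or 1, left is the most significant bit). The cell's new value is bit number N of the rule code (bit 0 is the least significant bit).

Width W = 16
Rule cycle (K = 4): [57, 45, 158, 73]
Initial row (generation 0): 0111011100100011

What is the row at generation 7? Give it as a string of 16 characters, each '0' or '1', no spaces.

Answer: 1110011101011100

Derivation:
Gen 0: 0111011100100011
Gen 1 (rule 57): 0100110010011010
Gen 2 (rule 45): 0100100010010110
Gen 3 (rule 158): 1111110111110101
Gen 4 (rule 73): 1000010100010000
Gen 5 (rule 57): 0111001011001111
Gen 6 (rule 45): 0100001110001000
Gen 7 (rule 158): 1110011101011100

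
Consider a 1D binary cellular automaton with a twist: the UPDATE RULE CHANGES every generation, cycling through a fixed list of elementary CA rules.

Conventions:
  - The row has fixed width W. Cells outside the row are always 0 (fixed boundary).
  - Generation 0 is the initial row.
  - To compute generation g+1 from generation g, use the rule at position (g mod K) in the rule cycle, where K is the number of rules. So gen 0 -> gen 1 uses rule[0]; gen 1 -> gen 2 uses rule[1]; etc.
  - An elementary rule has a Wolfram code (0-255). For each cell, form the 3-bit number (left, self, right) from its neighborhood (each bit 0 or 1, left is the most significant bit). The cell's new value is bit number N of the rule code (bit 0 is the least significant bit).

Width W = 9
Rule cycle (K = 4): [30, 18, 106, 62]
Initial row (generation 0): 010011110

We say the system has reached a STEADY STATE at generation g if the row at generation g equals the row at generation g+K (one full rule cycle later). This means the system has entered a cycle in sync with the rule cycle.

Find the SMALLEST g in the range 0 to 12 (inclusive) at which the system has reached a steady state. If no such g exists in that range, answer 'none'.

Gen 0: 010011110
Gen 1 (rule 30): 111110001
Gen 2 (rule 18): 000001010
Gen 3 (rule 106): 000010100
Gen 4 (rule 62): 000111110
Gen 5 (rule 30): 001100001
Gen 6 (rule 18): 010010010
Gen 7 (rule 106): 100100100
Gen 8 (rule 62): 111111110
Gen 9 (rule 30): 100000001
Gen 10 (rule 18): 010000010
Gen 11 (rule 106): 100000100
Gen 12 (rule 62): 110001110
Gen 13 (rule 30): 101011001
Gen 14 (rule 18): 000000110
Gen 15 (rule 106): 000001110
Gen 16 (rule 62): 000011001

Answer: none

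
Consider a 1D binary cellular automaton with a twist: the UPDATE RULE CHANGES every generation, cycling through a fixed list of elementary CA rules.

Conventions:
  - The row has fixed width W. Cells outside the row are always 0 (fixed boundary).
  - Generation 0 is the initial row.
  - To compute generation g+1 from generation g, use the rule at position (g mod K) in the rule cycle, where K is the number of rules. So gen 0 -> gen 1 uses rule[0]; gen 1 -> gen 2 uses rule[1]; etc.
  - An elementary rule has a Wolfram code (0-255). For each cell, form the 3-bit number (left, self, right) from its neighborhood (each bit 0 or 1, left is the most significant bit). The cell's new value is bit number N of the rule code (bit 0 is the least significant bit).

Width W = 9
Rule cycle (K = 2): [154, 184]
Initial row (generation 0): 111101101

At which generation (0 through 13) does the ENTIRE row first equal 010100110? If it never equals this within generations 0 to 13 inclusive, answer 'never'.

Answer: never

Derivation:
Gen 0: 111101101
Gen 1 (rule 154): 111001000
Gen 2 (rule 184): 110100100
Gen 3 (rule 154): 100011010
Gen 4 (rule 184): 010010101
Gen 5 (rule 154): 101100000
Gen 6 (rule 184): 011010000
Gen 7 (rule 154): 110001000
Gen 8 (rule 184): 101000100
Gen 9 (rule 154): 000101010
Gen 10 (rule 184): 000010101
Gen 11 (rule 154): 000100000
Gen 12 (rule 184): 000010000
Gen 13 (rule 154): 000101000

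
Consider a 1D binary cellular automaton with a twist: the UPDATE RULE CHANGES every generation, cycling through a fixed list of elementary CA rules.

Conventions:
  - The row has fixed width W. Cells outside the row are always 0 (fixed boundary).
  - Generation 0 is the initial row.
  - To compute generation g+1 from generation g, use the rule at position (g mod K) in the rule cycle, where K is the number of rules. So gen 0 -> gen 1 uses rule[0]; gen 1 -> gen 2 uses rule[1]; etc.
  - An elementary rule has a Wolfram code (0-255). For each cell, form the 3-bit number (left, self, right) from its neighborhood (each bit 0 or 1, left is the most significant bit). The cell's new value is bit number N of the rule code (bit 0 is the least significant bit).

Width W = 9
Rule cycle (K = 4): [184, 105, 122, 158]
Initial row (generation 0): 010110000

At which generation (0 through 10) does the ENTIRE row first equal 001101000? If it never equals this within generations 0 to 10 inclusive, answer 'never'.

Answer: 1

Derivation:
Gen 0: 010110000
Gen 1 (rule 184): 001101000
Gen 2 (rule 105): 101110011
Gen 3 (rule 122): 011011111
Gen 4 (rule 158): 110011110
Gen 5 (rule 184): 101011101
Gen 6 (rule 105): 010110110
Gen 7 (rule 122): 101111111
Gen 8 (rule 158): 101111110
Gen 9 (rule 184): 011111101
Gen 10 (rule 105): 010000110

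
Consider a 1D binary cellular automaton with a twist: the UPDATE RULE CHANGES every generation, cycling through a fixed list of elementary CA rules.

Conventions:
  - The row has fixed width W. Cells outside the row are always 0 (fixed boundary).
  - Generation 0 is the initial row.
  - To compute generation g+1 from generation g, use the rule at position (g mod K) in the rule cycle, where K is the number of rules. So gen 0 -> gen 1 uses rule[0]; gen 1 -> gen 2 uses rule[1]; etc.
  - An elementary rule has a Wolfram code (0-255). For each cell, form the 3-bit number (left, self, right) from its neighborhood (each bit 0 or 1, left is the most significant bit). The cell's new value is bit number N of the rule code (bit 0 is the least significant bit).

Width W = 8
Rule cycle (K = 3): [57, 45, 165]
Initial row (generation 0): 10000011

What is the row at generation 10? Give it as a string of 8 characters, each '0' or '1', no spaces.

Gen 0: 10000011
Gen 1 (rule 57): 01111010
Gen 2 (rule 45): 01000110
Gen 3 (rule 165): 01010000
Gen 4 (rule 57): 00101111
Gen 5 (rule 45): 10111000
Gen 6 (rule 165): 11010011
Gen 7 (rule 57): 10101010
Gen 8 (rule 45): 11111110
Gen 9 (rule 165): 01111100
Gen 10 (rule 57): 01000011

Answer: 01000011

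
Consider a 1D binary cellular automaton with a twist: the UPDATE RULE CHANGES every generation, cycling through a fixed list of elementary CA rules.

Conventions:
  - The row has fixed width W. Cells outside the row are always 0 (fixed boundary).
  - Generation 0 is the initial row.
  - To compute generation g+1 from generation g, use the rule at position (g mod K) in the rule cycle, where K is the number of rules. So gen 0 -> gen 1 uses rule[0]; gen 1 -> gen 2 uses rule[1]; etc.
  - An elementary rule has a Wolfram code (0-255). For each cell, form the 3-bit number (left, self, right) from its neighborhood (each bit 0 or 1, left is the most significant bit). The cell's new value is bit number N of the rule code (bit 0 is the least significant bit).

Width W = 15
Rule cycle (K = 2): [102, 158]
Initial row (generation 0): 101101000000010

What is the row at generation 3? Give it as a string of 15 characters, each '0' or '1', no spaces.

Answer: 101011100010111

Derivation:
Gen 0: 101101000000010
Gen 1 (rule 102): 110111000000110
Gen 2 (rule 158): 100110100001101
Gen 3 (rule 102): 101011100010111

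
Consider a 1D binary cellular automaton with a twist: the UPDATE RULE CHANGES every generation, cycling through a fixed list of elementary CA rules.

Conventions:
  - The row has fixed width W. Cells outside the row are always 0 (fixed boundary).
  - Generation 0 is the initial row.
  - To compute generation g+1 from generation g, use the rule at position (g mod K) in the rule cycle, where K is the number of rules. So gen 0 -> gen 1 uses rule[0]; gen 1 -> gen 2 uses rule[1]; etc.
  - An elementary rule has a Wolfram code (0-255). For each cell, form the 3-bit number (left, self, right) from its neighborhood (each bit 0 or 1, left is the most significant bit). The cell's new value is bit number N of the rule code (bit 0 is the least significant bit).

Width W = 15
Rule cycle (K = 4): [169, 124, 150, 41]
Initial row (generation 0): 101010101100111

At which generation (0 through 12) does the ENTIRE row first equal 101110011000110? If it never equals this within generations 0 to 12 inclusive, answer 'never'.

Answer: never

Derivation:
Gen 0: 101010101100111
Gen 1 (rule 169): 010101011000110
Gen 2 (rule 124): 011111111100111
Gen 3 (rule 150): 101111111011010
Gen 4 (rule 41): 011000000110100
Gen 5 (rule 169): 010011110101001
Gen 6 (rule 124): 011010011111101
Gen 7 (rule 150): 100011101111001
Gen 8 (rule 41): 001010011000000
Gen 9 (rule 169): 100100010011111
Gen 10 (rule 124): 110110011010001
Gen 11 (rule 150): 000001100011011
Gen 12 (rule 41): 111101001010110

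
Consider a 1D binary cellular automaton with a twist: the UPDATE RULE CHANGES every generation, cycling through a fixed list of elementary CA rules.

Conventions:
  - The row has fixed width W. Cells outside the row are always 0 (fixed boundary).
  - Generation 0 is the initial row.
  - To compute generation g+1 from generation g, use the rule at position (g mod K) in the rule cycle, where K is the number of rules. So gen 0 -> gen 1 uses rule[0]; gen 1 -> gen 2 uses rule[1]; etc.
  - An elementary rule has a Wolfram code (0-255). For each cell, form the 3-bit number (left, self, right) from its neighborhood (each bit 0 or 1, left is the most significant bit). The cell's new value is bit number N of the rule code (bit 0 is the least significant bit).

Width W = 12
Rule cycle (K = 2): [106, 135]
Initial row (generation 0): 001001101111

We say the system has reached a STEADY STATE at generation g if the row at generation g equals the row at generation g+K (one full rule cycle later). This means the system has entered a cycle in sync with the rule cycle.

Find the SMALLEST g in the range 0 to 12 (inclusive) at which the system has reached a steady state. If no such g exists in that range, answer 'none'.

Answer: none

Derivation:
Gen 0: 001001101111
Gen 1 (rule 106): 010011111001
Gen 2 (rule 135): 110101110011
Gen 3 (rule 106): 111011010111
Gen 4 (rule 135): 010000010010
Gen 5 (rule 106): 100000100100
Gen 6 (rule 135): 101111101101
Gen 7 (rule 106): 011000111110
Gen 8 (rule 135): 100011011100
Gen 9 (rule 106): 000111110100
Gen 10 (rule 135): 111011100101
Gen 11 (rule 106): 101110101010
Gen 12 (rule 135): 100100101010
Gen 13 (rule 106): 001001010100
Gen 14 (rule 135): 111011010101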